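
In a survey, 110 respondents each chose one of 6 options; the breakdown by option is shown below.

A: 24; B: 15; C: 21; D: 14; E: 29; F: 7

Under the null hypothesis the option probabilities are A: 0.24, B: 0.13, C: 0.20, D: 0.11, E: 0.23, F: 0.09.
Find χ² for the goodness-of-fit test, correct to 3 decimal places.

1.987

Expected counts E_i = n·p_i: 110×0.24 = 26.4, 110×0.13 = 14.3, 110×0.20 = 22, 110×0.11 = 12.1, 110×0.23 = 25.3, 110×0.09 = 9.9.
cat         O        E   (O−E)²/E
A          24     26.4     0.2182
B          15     14.3     0.0343
C          21       22     0.0455
D          14     12.1     0.2983
E          29     25.3     0.5411
F           7      9.9     0.8495
Sum = 1.987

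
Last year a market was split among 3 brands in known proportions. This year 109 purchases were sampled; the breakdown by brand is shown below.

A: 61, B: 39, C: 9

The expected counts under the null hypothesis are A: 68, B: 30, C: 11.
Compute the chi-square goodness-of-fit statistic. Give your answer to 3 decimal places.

cat         O        E   (O−E)²/E
A          61       68     0.7206
B          39       30     2.7000
C           9       11     0.3636
Sum = 3.784

3.784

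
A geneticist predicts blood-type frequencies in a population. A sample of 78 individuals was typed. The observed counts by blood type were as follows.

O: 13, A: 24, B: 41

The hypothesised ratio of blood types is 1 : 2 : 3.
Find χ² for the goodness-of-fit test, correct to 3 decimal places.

Ratio total = 6. Expected counts: 78×1/6 = 13, 78×2/6 = 26, 78×3/6 = 39.
χ² = (13−13)²/13 + (24−26)²/26 + (41−39)²/39
   = 0.0000 + 0.1538 + 0.1026
Sum = 0.256

0.256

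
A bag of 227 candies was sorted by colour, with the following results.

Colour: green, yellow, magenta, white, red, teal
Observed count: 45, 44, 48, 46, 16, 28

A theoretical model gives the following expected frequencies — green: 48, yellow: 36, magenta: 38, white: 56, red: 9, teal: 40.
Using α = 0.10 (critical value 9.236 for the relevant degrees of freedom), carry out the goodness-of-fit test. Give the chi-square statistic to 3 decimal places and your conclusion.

15.427; reject

χ² = (45−48)²/48 + (44−36)²/36 + (48−38)²/38 + (46−56)²/56 + (16−9)²/9 + (28−40)²/40
   = 0.1875 + 1.7778 + 2.6316 + 1.7857 + 5.4444 + 3.6000
Sum = 15.427
df = 5. Since 15.427 > 9.236, we reject H₀.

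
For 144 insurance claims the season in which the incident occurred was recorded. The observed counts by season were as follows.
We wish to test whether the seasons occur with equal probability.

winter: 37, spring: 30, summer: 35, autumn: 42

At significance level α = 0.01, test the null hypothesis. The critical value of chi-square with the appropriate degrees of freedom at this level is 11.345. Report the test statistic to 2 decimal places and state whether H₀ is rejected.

Expected count for each of the 4 categories: 144/4 = 36.
χ² = (37−36)²/36 + (30−36)²/36 + (35−36)²/36 + (42−36)²/36
   = 0.028 + 1.000 + 0.028 + 1.000
Sum = 2.06
df = 3. Since 2.06 < 11.345, we do not reject H₀.

2.06; do not reject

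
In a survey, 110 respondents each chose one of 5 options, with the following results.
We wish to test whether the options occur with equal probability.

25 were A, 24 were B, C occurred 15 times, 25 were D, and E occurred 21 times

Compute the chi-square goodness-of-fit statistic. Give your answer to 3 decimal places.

3.273

Under H₀ each category has probability 1/5, so each expected count is 110/5 = 22.
cat         O        E   (O−E)²/E
A          25       22     0.4091
B          24       22     0.1818
C          15       22     2.2273
D          25       22     0.4091
E          21       22     0.0455
Sum = 3.273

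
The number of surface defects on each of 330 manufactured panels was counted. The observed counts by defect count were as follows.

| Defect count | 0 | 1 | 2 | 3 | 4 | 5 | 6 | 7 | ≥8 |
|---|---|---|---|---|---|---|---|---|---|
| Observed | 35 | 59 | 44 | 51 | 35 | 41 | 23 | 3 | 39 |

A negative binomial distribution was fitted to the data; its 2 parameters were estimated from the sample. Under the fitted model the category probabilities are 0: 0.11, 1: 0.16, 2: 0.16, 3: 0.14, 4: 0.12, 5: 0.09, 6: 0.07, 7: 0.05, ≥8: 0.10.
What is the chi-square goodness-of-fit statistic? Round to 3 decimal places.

19.710

Expected counts E_i = n·p_i: 330×0.11 = 36.3, 330×0.16 = 52.8, 330×0.16 = 52.8, 330×0.14 = 46.2, 330×0.12 = 39.6, 330×0.09 = 29.7, 330×0.07 = 23.1, 330×0.05 = 16.5, 330×0.10 = 33.
0: (35 − 36.3)²/36.3 = 1.69/36.3 = 0.0466
1: (59 − 52.8)²/52.8 = 38.44/52.8 = 0.7280
2: (44 − 52.8)²/52.8 = 77.44/52.8 = 1.4667
3: (51 − 46.2)²/46.2 = 23.04/46.2 = 0.4987
4: (35 − 39.6)²/39.6 = 21.16/39.6 = 0.5343
5: (41 − 29.7)²/29.7 = 127.69/29.7 = 4.2993
6: (23 − 23.1)²/23.1 = 0.01/23.1 = 0.0004
7: (3 − 16.5)²/16.5 = 182.25/16.5 = 11.0455
≥8: (39 − 33)²/33 = 36/33 = 1.0909
Sum = 19.710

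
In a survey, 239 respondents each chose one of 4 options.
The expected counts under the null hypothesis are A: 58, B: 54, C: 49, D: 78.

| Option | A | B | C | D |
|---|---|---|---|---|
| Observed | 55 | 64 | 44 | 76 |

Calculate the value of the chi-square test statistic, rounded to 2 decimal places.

2.57

A: (55 − 58)²/58 = 9/58 = 0.155
B: (64 − 54)²/54 = 100/54 = 1.852
C: (44 − 49)²/49 = 25/49 = 0.510
D: (76 − 78)²/78 = 4/78 = 0.051
Sum = 2.57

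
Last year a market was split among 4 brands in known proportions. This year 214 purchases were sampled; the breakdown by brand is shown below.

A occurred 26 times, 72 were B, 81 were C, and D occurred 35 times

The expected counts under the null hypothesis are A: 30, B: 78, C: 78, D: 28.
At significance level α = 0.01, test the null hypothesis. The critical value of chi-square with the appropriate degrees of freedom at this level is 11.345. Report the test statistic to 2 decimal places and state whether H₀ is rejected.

2.86; do not reject

A: (26 − 30)²/30 = 16/30 = 0.533
B: (72 − 78)²/78 = 36/78 = 0.462
C: (81 − 78)²/78 = 9/78 = 0.115
D: (35 − 28)²/28 = 49/28 = 1.750
Sum = 2.86
df = 3. Since 2.86 < 11.345, we do not reject H₀.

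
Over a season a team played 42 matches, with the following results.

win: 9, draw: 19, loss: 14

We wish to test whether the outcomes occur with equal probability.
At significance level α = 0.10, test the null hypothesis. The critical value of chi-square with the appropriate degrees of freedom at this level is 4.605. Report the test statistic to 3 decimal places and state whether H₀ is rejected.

Expected count for each of the 3 categories: 42/3 = 14.
χ² = (9−14)²/14 + (19−14)²/14 + (14−14)²/14
   = 1.7857 + 1.7857 + 0.0000
Sum = 3.571
df = 2. Since 3.571 < 4.605, we do not reject H₀.

3.571; do not reject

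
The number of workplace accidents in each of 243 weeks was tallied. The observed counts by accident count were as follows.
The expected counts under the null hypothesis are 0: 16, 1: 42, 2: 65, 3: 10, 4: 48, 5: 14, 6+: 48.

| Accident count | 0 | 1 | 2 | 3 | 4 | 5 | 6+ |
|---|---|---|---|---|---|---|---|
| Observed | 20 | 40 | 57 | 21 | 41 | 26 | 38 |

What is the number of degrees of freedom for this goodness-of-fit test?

6

There are k = 7 categories and no parameters were estimated from the data, so df = 7 − 1 = 6.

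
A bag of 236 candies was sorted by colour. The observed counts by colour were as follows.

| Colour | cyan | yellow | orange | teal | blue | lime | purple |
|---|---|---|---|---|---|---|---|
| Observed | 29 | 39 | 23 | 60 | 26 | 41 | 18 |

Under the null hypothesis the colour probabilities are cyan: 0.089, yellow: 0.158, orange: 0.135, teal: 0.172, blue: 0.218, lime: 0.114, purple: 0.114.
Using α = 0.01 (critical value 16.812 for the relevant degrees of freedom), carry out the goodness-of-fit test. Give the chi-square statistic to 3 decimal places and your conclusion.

37.786; reject

Expected counts E_i = n·p_i: 236×0.089 = 21.004, 236×0.158 = 37.288, 236×0.135 = 31.86, 236×0.172 = 40.592, 236×0.218 = 51.448, 236×0.114 = 26.904, 236×0.114 = 26.904.
χ² = (29−21.004)²/21.004 + (39−37.288)²/37.288 + (23−31.86)²/31.86 + (60−40.592)²/40.592 + (26−51.448)²/51.448 + (41−26.904)²/26.904 + (18−26.904)²/26.904
   = 3.0440 + 0.0786 + 2.4639 + 9.2794 + 12.5875 + 7.3854 + 2.9468
Sum = 37.786
df = 6. Since 37.786 > 16.812, we reject H₀.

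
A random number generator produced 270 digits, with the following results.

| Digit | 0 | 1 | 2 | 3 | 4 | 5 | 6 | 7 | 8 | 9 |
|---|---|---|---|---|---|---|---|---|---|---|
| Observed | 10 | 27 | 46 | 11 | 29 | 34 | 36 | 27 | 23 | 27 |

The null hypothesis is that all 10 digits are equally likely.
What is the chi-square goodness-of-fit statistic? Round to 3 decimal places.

Under H₀ each category has probability 1/10, so each expected count is 270/10 = 27.
cat         O        E   (O−E)²/E
0          10       27    10.7037
1          27       27     0.0000
2          46       27    13.3704
3          11       27     9.4815
4          29       27     0.1481
5          34       27     1.8148
6          36       27     3.0000
7          27       27     0.0000
8          23       27     0.5926
9          27       27     0.0000
Sum = 39.111

39.111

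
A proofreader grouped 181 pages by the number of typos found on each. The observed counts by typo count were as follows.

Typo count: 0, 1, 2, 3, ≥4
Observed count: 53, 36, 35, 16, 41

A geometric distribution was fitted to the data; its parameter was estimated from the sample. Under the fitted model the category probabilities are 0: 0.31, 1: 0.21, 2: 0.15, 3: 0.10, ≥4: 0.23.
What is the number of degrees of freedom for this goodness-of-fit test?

There are k = 5 categories and 1 parameter estimated from the data, so df = 5 − 1 − 1 = 3.

3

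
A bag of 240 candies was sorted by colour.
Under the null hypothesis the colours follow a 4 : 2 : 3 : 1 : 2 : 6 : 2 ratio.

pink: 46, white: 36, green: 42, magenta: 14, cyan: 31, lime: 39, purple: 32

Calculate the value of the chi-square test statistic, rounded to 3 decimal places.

Ratio total = 20. Expected counts: 240×4/20 = 48, 240×2/20 = 24, 240×3/20 = 36, 240×1/20 = 12, 240×2/20 = 24, 240×6/20 = 72, 240×2/20 = 24.
χ² = (46−48)²/48 + (36−24)²/24 + (42−36)²/36 + (14−12)²/12 + (31−24)²/24 + (39−72)²/72 + (32−24)²/24
   = 0.0833 + 6.0000 + 1.0000 + 0.3333 + 2.0417 + 15.1250 + 2.6667
Sum = 27.250

27.250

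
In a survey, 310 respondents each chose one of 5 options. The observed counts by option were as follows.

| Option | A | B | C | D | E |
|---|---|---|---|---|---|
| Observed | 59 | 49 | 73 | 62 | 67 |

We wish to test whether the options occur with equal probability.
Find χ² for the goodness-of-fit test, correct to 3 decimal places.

Expected count for each of the 5 categories: 310/5 = 62.
χ² = (59−62)²/62 + (49−62)²/62 + (73−62)²/62 + (62−62)²/62 + (67−62)²/62
   = 0.1452 + 2.7258 + 1.9516 + 0.0000 + 0.4032
Sum = 5.226

5.226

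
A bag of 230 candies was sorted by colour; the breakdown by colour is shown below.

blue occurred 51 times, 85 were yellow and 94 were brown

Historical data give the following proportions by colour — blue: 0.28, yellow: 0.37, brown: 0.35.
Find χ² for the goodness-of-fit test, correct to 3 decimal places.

5.052

Expected counts E_i = n·p_i: 230×0.28 = 64.4, 230×0.37 = 85.1, 230×0.35 = 80.5.
cat         O        E   (O−E)²/E
blue       51     64.4     2.7882
yellow     85     85.1     0.0001
brown      94     80.5     2.2640
Sum = 5.052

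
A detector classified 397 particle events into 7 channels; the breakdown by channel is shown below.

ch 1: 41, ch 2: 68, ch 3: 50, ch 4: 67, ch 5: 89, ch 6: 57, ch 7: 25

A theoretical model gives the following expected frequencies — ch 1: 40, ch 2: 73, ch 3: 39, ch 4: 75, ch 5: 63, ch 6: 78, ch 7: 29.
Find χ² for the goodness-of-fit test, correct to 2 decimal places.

21.26

ch 1: (41 − 40)²/40 = 1/40 = 0.025
ch 2: (68 − 73)²/73 = 25/73 = 0.342
ch 3: (50 − 39)²/39 = 121/39 = 3.103
ch 4: (67 − 75)²/75 = 64/75 = 0.853
ch 5: (89 − 63)²/63 = 676/63 = 10.730
ch 6: (57 − 78)²/78 = 441/78 = 5.654
ch 7: (25 − 29)²/29 = 16/29 = 0.552
Sum = 21.26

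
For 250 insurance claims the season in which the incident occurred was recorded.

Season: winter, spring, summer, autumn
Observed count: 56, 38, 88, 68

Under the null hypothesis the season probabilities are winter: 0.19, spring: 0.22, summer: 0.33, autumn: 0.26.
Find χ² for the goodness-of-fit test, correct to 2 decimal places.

Expected counts E_i = n·p_i: 250×0.19 = 47.5, 250×0.22 = 55, 250×0.33 = 82.5, 250×0.26 = 65.
χ² = (56−47.5)²/47.5 + (38−55)²/55 + (88−82.5)²/82.5 + (68−65)²/65
   = 1.521 + 5.255 + 0.367 + 0.138
Sum = 7.28

7.28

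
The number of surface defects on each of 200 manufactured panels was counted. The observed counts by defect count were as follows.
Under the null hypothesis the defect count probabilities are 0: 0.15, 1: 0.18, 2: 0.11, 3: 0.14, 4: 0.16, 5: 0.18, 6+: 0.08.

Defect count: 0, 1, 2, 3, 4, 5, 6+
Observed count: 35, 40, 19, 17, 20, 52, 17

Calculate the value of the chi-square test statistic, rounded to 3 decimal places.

Expected counts E_i = n·p_i: 200×0.15 = 30, 200×0.18 = 36, 200×0.11 = 22, 200×0.14 = 28, 200×0.16 = 32, 200×0.18 = 36, 200×0.08 = 16.
0: (35 − 30)²/30 = 25/30 = 0.8333
1: (40 − 36)²/36 = 16/36 = 0.4444
2: (19 − 22)²/22 = 9/22 = 0.4091
3: (17 − 28)²/28 = 121/28 = 4.3214
4: (20 − 32)²/32 = 144/32 = 4.5000
5: (52 − 36)²/36 = 256/36 = 7.1111
6+: (17 − 16)²/16 = 1/16 = 0.0625
Sum = 17.682

17.682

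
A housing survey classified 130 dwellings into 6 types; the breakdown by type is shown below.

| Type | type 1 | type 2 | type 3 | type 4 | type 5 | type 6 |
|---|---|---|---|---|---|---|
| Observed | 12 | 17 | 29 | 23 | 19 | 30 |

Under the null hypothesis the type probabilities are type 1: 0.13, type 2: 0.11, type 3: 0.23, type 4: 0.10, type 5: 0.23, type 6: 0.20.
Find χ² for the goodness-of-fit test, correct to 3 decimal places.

Expected counts E_i = n·p_i: 130×0.13 = 16.9, 130×0.11 = 14.3, 130×0.23 = 29.9, 130×0.10 = 13, 130×0.23 = 29.9, 130×0.20 = 26.
cat         O        E   (O−E)²/E
type 1     12     16.9     1.4207
type 2     17     14.3     0.5098
type 3     29     29.9     0.0271
type 4     23       13     7.6923
type 5     19     29.9     3.9736
type 6     30       26     0.6154
Sum = 14.239

14.239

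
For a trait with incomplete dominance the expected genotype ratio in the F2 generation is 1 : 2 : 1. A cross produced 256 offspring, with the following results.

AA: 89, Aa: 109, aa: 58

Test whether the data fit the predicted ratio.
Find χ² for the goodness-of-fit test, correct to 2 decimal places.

13.15

Ratio total = 4. Expected counts: 256×1/4 = 64, 256×2/4 = 128, 256×1/4 = 64.
AA: (89 − 64)²/64 = 625/64 = 9.766
Aa: (109 − 128)²/128 = 361/128 = 2.820
aa: (58 − 64)²/64 = 36/64 = 0.563
Sum = 13.15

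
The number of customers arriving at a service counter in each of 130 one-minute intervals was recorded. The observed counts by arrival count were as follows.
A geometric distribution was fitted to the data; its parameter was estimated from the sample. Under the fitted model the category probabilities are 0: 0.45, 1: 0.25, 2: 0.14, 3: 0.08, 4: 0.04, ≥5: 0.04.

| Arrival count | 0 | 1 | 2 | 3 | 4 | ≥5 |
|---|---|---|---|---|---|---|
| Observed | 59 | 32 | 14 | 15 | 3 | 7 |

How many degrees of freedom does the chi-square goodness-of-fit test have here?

4

There are k = 6 categories and 1 parameter estimated from the data, so df = 6 − 1 − 1 = 4.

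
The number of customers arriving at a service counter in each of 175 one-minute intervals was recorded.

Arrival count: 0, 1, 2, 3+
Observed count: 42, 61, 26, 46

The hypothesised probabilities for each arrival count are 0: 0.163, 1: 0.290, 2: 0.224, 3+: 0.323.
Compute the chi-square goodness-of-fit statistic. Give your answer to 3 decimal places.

Expected counts E_i = n·p_i: 175×0.163 = 28.525, 175×0.290 = 50.75, 175×0.224 = 39.2, 175×0.323 = 56.525.
0: (42 − 28.525)²/28.525 = 181.575625/28.525 = 6.3655
1: (61 − 50.75)²/50.75 = 105.0625/50.75 = 2.0702
2: (26 − 39.2)²/39.2 = 174.24/39.2 = 4.4449
3+: (46 − 56.525)²/56.525 = 110.775625/56.525 = 1.9598
Sum = 14.840

14.840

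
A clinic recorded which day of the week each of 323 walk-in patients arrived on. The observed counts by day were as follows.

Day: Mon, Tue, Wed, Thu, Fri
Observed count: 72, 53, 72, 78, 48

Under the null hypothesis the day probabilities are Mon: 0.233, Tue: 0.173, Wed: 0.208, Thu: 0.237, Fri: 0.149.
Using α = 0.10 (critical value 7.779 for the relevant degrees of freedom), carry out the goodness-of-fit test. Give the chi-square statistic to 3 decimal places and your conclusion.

Expected counts E_i = n·p_i: 323×0.233 = 75.259, 323×0.173 = 55.879, 323×0.208 = 67.184, 323×0.237 = 76.551, 323×0.149 = 48.127.
Mon: (72 − 75.259)²/75.259 = 10.621081/75.259 = 0.1411
Tue: (53 − 55.879)²/55.879 = 8.288641/55.879 = 0.1483
Wed: (72 − 67.184)²/67.184 = 23.193856/67.184 = 0.3452
Thu: (78 − 76.551)²/76.551 = 2.099601/76.551 = 0.0274
Fri: (48 − 48.127)²/48.127 = 0.016129/48.127 = 0.0003
Sum = 0.662
df = 4. Since 0.662 < 7.779, we do not reject H₀.

0.662; do not reject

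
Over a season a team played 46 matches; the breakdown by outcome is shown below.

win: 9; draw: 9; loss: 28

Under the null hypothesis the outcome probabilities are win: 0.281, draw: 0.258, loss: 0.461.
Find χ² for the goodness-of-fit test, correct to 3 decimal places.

4.062

Expected counts E_i = n·p_i: 46×0.281 = 12.926, 46×0.258 = 11.868, 46×0.461 = 21.206.
win: (9 − 12.926)²/12.926 = 15.413476/12.926 = 1.1924
draw: (9 − 11.868)²/11.868 = 8.225424/11.868 = 0.6931
loss: (28 − 21.206)²/21.206 = 46.158436/21.206 = 2.1767
Sum = 4.062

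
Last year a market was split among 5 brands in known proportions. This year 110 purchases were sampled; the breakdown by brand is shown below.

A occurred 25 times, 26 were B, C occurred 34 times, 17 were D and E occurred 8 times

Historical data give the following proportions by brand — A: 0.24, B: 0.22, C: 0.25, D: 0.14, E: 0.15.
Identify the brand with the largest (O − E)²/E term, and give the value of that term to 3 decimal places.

E, 4.379

Expected counts E_i = n·p_i: 110×0.24 = 26.4, 110×0.22 = 24.2, 110×0.25 = 27.5, 110×0.14 = 15.4, 110×0.15 = 16.5.
χ² = (25−26.4)²/26.4 + (26−24.2)²/24.2 + (34−27.5)²/27.5 + (17−15.4)²/15.4 + (8−16.5)²/16.5
   = 0.0742 + 0.1339 + 1.5364 + 0.1662 + 4.3788
The largest term is for E: 4.379.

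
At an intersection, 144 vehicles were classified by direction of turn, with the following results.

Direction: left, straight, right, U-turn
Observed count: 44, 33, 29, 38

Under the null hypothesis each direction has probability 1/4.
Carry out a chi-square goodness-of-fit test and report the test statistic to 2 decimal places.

Under H₀ each category has probability 1/4, so each expected count is 144/4 = 36.
left: (44 − 36)²/36 = 64/36 = 1.778
straight: (33 − 36)²/36 = 9/36 = 0.250
right: (29 − 36)²/36 = 49/36 = 1.361
U-turn: (38 − 36)²/36 = 4/36 = 0.111
Sum = 3.50

3.50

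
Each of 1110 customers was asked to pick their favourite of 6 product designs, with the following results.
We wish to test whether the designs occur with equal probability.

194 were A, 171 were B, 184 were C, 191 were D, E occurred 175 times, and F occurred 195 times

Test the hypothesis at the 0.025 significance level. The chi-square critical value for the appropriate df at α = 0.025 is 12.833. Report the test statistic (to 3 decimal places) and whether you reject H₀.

Expected count for each of the 6 categories: 1110/6 = 185.
cat         O        E   (O−E)²/E
A         194      185     0.4378
B         171      185     1.0595
C         184      185     0.0054
D         191      185     0.1946
E         175      185     0.5405
F         195      185     0.5405
Sum = 2.778
df = 5. Since 2.778 < 12.833, we do not reject H₀.

2.778; do not reject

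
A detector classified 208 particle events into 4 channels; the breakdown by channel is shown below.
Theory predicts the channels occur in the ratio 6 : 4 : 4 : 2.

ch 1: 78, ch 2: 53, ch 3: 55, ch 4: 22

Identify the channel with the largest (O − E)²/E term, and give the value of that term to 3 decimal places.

Ratio total = 16. Expected counts: 208×6/16 = 78, 208×4/16 = 52, 208×4/16 = 52, 208×2/16 = 26.
χ² = (78−78)²/78 + (53−52)²/52 + (55−52)²/52 + (22−26)²/26
   = 0.0000 + 0.0192 + 0.1731 + 0.6154
The largest term is for ch 4: 0.615.

ch 4, 0.615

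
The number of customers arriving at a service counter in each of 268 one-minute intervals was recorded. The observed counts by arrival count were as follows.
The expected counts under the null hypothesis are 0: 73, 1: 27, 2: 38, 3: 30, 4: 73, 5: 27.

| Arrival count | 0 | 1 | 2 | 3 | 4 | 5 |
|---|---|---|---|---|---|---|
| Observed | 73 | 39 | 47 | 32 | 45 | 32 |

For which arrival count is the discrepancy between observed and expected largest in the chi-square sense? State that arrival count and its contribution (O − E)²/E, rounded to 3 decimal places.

4, 10.740

cat         O        E   (O−E)²/E
0          73       73     0.0000
1          39       27     5.3333
2          47       38     2.1316
3          32       30     0.1333
4          45       73    10.7397
5          32       27     0.9259
The largest term is for 4: 10.740.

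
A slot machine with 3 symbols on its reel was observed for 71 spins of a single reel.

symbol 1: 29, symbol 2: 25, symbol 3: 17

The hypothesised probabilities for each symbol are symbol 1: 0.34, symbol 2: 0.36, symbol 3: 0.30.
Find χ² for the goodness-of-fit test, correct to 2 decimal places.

Expected counts E_i = n·p_i: 71×0.34 = 24.14, 71×0.36 = 25.56, 71×0.30 = 21.3.
χ² = (29−24.14)²/24.14 + (25−25.56)²/25.56 + (17−21.3)²/21.3
   = 0.978 + 0.012 + 0.868
Sum = 1.86

1.86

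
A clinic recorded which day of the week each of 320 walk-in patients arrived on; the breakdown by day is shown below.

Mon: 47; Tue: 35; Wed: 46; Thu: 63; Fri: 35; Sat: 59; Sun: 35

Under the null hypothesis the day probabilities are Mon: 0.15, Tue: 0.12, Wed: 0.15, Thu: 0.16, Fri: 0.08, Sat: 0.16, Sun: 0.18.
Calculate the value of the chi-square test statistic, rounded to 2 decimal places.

Expected counts E_i = n·p_i: 320×0.15 = 48, 320×0.12 = 38.4, 320×0.15 = 48, 320×0.16 = 51.2, 320×0.08 = 25.6, 320×0.16 = 51.2, 320×0.18 = 57.6.
χ² = (47−48)²/48 + (35−38.4)²/38.4 + (46−48)²/48 + (63−51.2)²/51.2 + (35−25.6)²/25.6 + (59−51.2)²/51.2 + (35−57.6)²/57.6
   = 0.021 + 0.301 + 0.083 + 2.720 + 3.452 + 1.188 + 8.867
Sum = 16.63

16.63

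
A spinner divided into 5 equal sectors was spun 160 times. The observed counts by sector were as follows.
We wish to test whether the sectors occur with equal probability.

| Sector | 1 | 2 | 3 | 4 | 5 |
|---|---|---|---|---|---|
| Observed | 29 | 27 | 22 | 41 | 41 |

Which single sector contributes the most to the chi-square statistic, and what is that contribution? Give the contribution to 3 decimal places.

3, 3.125

Expected count for each of the 5 categories: 160/5 = 32.
χ² = (29−32)²/32 + (27−32)²/32 + (22−32)²/32 + (41−32)²/32 + (41−32)²/32
   = 0.2813 + 0.7813 + 3.1250 + 2.5313 + 2.5313
The largest term is for 3: 3.125.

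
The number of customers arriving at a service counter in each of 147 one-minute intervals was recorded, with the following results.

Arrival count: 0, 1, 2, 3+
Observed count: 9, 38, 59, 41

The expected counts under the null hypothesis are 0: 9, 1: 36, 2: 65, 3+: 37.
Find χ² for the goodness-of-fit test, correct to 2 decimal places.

0: (9 − 9)²/9 = 0/9 = 0.000
1: (38 − 36)²/36 = 4/36 = 0.111
2: (59 − 65)²/65 = 36/65 = 0.554
3+: (41 − 37)²/37 = 16/37 = 0.432
Sum = 1.10

1.10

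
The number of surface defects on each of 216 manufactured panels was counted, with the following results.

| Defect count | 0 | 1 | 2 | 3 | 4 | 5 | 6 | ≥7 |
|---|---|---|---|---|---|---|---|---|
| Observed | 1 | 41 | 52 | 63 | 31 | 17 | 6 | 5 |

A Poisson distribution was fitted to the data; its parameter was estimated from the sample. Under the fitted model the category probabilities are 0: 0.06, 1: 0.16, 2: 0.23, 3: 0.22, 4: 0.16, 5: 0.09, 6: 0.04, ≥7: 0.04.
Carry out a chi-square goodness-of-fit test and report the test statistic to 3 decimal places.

Expected counts E_i = n·p_i: 216×0.06 = 12.96, 216×0.16 = 34.56, 216×0.23 = 49.68, 216×0.22 = 47.52, 216×0.16 = 34.56, 216×0.09 = 19.44, 216×0.04 = 8.64, 216×0.04 = 8.64.
0: (1 − 12.96)²/12.96 = 143.0416/12.96 = 11.0372
1: (41 − 34.56)²/34.56 = 41.4736/34.56 = 1.2000
2: (52 − 49.68)²/49.68 = 5.3824/49.68 = 0.1083
3: (63 − 47.52)²/47.52 = 239.6304/47.52 = 5.0427
4: (31 − 34.56)²/34.56 = 12.6736/34.56 = 0.3667
5: (17 − 19.44)²/19.44 = 5.9536/19.44 = 0.3063
6: (6 − 8.64)²/8.64 = 6.9696/8.64 = 0.8067
≥7: (5 − 8.64)²/8.64 = 13.2496/8.64 = 1.5335
Sum = 20.401

20.401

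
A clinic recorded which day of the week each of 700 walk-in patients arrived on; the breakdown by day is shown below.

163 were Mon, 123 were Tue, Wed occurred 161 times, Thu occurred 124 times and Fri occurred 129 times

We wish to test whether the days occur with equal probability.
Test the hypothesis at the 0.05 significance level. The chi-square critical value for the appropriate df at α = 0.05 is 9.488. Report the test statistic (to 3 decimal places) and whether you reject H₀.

Under H₀ each category has probability 1/5, so each expected count is 700/5 = 140.
cat         O        E   (O−E)²/E
Mon       163      140     3.7786
Tue       123      140     2.0643
Wed       161      140     3.1500
Thu       124      140     1.8286
Fri       129      140     0.8643
Sum = 11.686
df = 4. Since 11.686 > 9.488, we reject H₀.

11.686; reject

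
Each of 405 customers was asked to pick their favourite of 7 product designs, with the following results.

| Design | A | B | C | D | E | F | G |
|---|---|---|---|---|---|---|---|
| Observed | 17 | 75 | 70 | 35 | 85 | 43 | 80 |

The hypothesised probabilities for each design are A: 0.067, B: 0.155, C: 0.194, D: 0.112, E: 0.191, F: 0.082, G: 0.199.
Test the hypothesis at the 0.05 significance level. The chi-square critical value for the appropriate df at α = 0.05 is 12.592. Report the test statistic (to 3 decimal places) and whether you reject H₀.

13.113; reject

Expected counts E_i = n·p_i: 405×0.067 = 27.135, 405×0.155 = 62.775, 405×0.194 = 78.57, 405×0.112 = 45.36, 405×0.191 = 77.355, 405×0.082 = 33.21, 405×0.199 = 80.595.
A: (17 − 27.135)²/27.135 = 102.718225/27.135 = 3.7855
B: (75 − 62.775)²/62.775 = 149.450625/62.775 = 2.3807
C: (70 − 78.57)²/78.57 = 73.4449/78.57 = 0.9348
D: (35 − 45.36)²/45.36 = 107.3296/45.36 = 2.3662
E: (85 − 77.355)²/77.355 = 58.446025/77.355 = 0.7556
F: (43 − 33.21)²/33.21 = 95.8441/33.21 = 2.8860
G: (80 − 80.595)²/80.595 = 0.354025/80.595 = 0.0044
Sum = 13.113
df = 6. Since 13.113 > 12.592, we reject H₀.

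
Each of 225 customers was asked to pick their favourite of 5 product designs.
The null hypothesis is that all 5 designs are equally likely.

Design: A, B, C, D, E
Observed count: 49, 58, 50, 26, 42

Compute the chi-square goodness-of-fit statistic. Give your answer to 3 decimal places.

12.889

Under H₀ each category has probability 1/5, so each expected count is 225/5 = 45.
A: (49 − 45)²/45 = 16/45 = 0.3556
B: (58 − 45)²/45 = 169/45 = 3.7556
C: (50 − 45)²/45 = 25/45 = 0.5556
D: (26 − 45)²/45 = 361/45 = 8.0222
E: (42 − 45)²/45 = 9/45 = 0.2000
Sum = 12.889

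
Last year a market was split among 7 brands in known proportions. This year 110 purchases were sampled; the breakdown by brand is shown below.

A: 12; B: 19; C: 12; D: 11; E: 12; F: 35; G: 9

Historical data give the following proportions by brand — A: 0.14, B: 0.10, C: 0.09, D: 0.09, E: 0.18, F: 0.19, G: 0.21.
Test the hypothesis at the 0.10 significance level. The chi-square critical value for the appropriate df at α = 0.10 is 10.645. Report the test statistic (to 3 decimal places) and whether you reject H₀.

Expected counts E_i = n·p_i: 110×0.14 = 15.4, 110×0.10 = 11, 110×0.09 = 9.9, 110×0.09 = 9.9, 110×0.18 = 19.8, 110×0.19 = 20.9, 110×0.21 = 23.1.
χ² = (12−15.4)²/15.4 + (19−11)²/11 + (12−9.9)²/9.9 + (11−9.9)²/9.9 + (12−19.8)²/19.8 + (35−20.9)²/20.9 + (9−23.1)²/23.1
   = 0.7506 + 5.8182 + 0.4455 + 0.1222 + 3.0727 + 9.5124 + 8.6065
Sum = 28.328
df = 6. Since 28.328 > 10.645, we reject H₀.

28.328; reject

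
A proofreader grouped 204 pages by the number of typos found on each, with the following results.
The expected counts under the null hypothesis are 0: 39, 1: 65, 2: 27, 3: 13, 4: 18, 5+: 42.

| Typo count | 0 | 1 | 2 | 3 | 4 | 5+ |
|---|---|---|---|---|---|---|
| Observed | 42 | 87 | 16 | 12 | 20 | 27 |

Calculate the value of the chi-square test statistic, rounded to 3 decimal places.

χ² = (42−39)²/39 + (87−65)²/65 + (16−27)²/27 + (12−13)²/13 + (20−18)²/18 + (27−42)²/42
   = 0.2308 + 7.4462 + 4.4815 + 0.0769 + 0.2222 + 5.3571
Sum = 17.815

17.815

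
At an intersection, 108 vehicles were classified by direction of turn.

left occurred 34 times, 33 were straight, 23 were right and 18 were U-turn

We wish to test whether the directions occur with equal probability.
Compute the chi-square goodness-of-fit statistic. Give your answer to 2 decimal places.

Expected count for each of the 4 categories: 108/4 = 27.
left: (34 − 27)²/27 = 49/27 = 1.815
straight: (33 − 27)²/27 = 36/27 = 1.333
right: (23 − 27)²/27 = 16/27 = 0.593
U-turn: (18 − 27)²/27 = 81/27 = 3.000
Sum = 6.74

6.74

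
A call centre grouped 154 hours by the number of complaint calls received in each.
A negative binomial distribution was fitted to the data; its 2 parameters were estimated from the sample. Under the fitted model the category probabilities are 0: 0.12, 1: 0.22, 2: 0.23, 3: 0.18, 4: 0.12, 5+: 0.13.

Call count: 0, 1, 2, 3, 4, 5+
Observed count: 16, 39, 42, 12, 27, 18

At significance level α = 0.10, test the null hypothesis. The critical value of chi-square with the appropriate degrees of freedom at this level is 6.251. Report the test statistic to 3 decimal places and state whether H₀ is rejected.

15.376; reject

Expected counts E_i = n·p_i: 154×0.12 = 18.48, 154×0.22 = 33.88, 154×0.23 = 35.42, 154×0.18 = 27.72, 154×0.12 = 18.48, 154×0.13 = 20.02.
cat         O        E   (O−E)²/E
0          16    18.48     0.3328
1          39    33.88     0.7737
2          42    35.42     1.2224
3          12    27.72     8.9148
4          27    18.48     3.9281
5+         18    20.02     0.2038
Sum = 15.376
df = 3. Since 15.376 > 6.251, we reject H₀.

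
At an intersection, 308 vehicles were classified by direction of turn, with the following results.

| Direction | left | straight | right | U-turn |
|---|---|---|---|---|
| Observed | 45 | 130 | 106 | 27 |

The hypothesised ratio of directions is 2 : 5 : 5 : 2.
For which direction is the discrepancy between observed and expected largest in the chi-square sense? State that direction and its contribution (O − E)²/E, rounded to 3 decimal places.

Ratio total = 14. Expected counts: 308×2/14 = 44, 308×5/14 = 110, 308×5/14 = 110, 308×2/14 = 44.
χ² = (45−44)²/44 + (130−110)²/110 + (106−110)²/110 + (27−44)²/44
   = 0.0227 + 3.6364 + 0.1455 + 6.5682
The largest term is for U-turn: 6.568.

U-turn, 6.568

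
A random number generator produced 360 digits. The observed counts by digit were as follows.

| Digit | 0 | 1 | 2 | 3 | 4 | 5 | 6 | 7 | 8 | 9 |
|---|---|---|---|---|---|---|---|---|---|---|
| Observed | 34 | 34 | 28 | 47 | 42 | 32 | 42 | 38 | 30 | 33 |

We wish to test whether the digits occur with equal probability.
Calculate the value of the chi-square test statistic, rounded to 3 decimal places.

9.167

Under H₀ each category has probability 1/10, so each expected count is 360/10 = 36.
χ² = (34−36)²/36 + (34−36)²/36 + (28−36)²/36 + (47−36)²/36 + (42−36)²/36 + (32−36)²/36 + (42−36)²/36 + (38−36)²/36 + (30−36)²/36 + (33−36)²/36
   = 0.1111 + 0.1111 + 1.7778 + 3.3611 + 1.0000 + 0.4444 + 1.0000 + 0.1111 + 1.0000 + 0.2500
Sum = 9.167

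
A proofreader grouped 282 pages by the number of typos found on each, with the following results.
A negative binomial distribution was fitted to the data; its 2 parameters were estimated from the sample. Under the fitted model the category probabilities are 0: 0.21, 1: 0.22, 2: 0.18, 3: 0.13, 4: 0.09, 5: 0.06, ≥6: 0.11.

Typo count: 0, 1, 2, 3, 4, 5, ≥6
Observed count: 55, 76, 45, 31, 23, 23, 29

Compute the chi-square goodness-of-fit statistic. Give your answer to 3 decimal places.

7.509

Expected counts E_i = n·p_i: 282×0.21 = 59.22, 282×0.22 = 62.04, 282×0.18 = 50.76, 282×0.13 = 36.66, 282×0.09 = 25.38, 282×0.06 = 16.92, 282×0.11 = 31.02.
cat         O        E   (O−E)²/E
0          55    59.22     0.3007
1          76    62.04     3.1412
2          45    50.76     0.6536
3          31    36.66     0.8739
4          23    25.38     0.2232
5          23    16.92     2.1848
≥6         29    31.02     0.1315
Sum = 7.509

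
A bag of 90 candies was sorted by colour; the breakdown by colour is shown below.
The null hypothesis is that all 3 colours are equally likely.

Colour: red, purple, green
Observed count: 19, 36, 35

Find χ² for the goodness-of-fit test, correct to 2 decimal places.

Expected count for each of the 3 categories: 90/3 = 30.
χ² = (19−30)²/30 + (36−30)²/30 + (35−30)²/30
   = 4.033 + 1.200 + 0.833
Sum = 6.07

6.07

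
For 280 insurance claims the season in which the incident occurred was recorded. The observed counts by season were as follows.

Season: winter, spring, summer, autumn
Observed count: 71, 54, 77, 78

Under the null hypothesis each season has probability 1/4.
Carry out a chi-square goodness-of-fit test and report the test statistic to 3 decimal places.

Expected count for each of the 4 categories: 280/4 = 70.
cat         O        E   (O−E)²/E
winter     71       70     0.0143
spring     54       70     3.6571
summer     77       70     0.7000
autumn     78       70     0.9143
Sum = 5.286

5.286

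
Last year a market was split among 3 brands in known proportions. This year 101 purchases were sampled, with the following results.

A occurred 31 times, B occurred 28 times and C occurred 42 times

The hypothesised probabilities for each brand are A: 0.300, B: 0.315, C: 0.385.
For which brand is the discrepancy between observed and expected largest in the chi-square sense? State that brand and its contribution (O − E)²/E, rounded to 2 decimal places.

B, 0.46

Expected counts E_i = n·p_i: 101×0.300 = 30.3, 101×0.315 = 31.815, 101×0.385 = 38.885.
cat         O        E   (O−E)²/E
A          31     30.3      0.016
B          28   31.815      0.457
C          42   38.885      0.250
The largest term is for B: 0.46.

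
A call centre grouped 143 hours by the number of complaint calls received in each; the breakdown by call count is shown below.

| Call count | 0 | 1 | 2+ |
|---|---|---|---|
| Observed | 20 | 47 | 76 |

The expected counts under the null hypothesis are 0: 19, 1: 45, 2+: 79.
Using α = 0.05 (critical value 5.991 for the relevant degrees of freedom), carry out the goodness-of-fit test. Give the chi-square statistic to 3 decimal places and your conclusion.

χ² = (20−19)²/19 + (47−45)²/45 + (76−79)²/79
   = 0.0526 + 0.0889 + 0.1139
Sum = 0.255
df = 2. Since 0.255 < 5.991, we do not reject H₀.

0.255; do not reject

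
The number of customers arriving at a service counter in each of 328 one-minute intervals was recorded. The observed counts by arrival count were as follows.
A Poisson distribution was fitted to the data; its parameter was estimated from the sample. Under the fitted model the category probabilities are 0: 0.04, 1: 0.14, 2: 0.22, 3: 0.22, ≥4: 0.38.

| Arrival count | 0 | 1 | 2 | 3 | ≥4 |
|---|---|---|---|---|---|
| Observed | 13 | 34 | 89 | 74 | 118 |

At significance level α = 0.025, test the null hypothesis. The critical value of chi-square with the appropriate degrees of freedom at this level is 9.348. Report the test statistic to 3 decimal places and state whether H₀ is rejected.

7.426; do not reject

Expected counts E_i = n·p_i: 328×0.04 = 13.12, 328×0.14 = 45.92, 328×0.22 = 72.16, 328×0.22 = 72.16, 328×0.38 = 124.64.
0: (13 − 13.12)²/13.12 = 0.0144/13.12 = 0.0011
1: (34 − 45.92)²/45.92 = 142.0864/45.92 = 3.0942
2: (89 − 72.16)²/72.16 = 283.5856/72.16 = 3.9300
3: (74 − 72.16)²/72.16 = 3.3856/72.16 = 0.0469
≥4: (118 − 124.64)²/124.64 = 44.0896/124.64 = 0.3537
Sum = 7.426
df = 3. Since 7.426 < 9.348, we do not reject H₀.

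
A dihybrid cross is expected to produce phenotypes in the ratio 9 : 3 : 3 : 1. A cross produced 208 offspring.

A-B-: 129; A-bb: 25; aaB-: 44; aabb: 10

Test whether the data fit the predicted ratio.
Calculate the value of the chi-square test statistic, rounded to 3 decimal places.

7.590

Ratio total = 16. Expected counts: 208×9/16 = 117, 208×3/16 = 39, 208×3/16 = 39, 208×1/16 = 13.
χ² = (129−117)²/117 + (25−39)²/39 + (44−39)²/39 + (10−13)²/13
   = 1.2308 + 5.0256 + 0.6410 + 0.6923
Sum = 7.590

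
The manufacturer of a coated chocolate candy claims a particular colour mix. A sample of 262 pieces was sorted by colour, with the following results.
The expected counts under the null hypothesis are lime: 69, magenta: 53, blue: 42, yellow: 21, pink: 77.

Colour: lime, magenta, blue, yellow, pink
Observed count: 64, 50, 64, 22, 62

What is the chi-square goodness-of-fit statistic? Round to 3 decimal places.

15.026

lime: (64 − 69)²/69 = 25/69 = 0.3623
magenta: (50 − 53)²/53 = 9/53 = 0.1698
blue: (64 − 42)²/42 = 484/42 = 11.5238
yellow: (22 − 21)²/21 = 1/21 = 0.0476
pink: (62 − 77)²/77 = 225/77 = 2.9221
Sum = 15.026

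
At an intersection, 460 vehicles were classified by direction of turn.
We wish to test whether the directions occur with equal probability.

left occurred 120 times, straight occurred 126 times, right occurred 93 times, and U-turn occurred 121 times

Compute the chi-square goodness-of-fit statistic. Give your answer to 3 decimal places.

5.791

Under H₀ each category has probability 1/4, so each expected count is 460/4 = 115.
left: (120 − 115)²/115 = 25/115 = 0.2174
straight: (126 − 115)²/115 = 121/115 = 1.0522
right: (93 − 115)²/115 = 484/115 = 4.2087
U-turn: (121 − 115)²/115 = 36/115 = 0.3130
Sum = 5.791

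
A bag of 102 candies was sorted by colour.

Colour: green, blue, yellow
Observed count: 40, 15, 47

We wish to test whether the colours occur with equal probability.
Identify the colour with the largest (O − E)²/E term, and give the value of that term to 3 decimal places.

blue, 10.618

Under H₀ each category has probability 1/3, so each expected count is 102/3 = 34.
cat         O        E   (O−E)²/E
green      40       34     1.0588
blue       15       34    10.6176
yellow     47       34     4.9706
The largest term is for blue: 10.618.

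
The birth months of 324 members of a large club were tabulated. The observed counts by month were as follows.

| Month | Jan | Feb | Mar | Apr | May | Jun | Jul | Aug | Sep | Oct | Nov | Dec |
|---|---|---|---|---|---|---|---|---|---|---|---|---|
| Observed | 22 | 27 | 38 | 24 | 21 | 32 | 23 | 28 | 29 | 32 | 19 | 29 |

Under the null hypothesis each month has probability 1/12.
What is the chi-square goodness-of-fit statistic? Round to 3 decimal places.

12.222

Under H₀ each category has probability 1/12, so each expected count is 324/12 = 27.
χ² = (22−27)²/27 + (27−27)²/27 + (38−27)²/27 + (24−27)²/27 + (21−27)²/27 + (32−27)²/27 + (23−27)²/27 + (28−27)²/27 + (29−27)²/27 + (32−27)²/27 + (19−27)²/27 + (29−27)²/27
   = 0.9259 + 0.0000 + 4.4815 + 0.3333 + 1.3333 + 0.9259 + 0.5926 + 0.0370 + 0.1481 + 0.9259 + 2.3704 + 0.1481
Sum = 12.222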